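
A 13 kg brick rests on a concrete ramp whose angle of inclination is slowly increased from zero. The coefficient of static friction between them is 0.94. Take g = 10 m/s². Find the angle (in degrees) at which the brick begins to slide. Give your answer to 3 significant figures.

43.2°

At the threshold of sliding, static friction is at its maximum μ_s N and exactly balances the weight component along the incline: mg sin θ = μ_s mg cos θ.
Hence tan θ = μ_s = 0.94, so θ = arctan(0.94) = 43.2285°.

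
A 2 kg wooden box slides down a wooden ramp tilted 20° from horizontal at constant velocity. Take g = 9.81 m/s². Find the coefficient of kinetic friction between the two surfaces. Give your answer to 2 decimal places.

At constant velocity the net force along the incline is zero: mg sin 20° = μ mg cos 20°.
So μ = tan 20° = 0.3420 / 0.9397 = 0.3639.

0.36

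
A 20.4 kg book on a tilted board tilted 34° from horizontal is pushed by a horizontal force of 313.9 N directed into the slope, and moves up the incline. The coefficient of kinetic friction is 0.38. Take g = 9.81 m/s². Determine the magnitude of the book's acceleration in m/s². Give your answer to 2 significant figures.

0.91 m/s²

The horizontal push has components F cos 34° = 313.9 × 0.8290 = 260.223 N up the incline and F sin 34° = 313.9 × 0.5592 = 175.533 N pressing into the surface.
The normal force is therefore N = mg cos 34° + F sin 34° = 165.903 + 175.533 = 341.436 N, and kinetic friction down the slope is μN = 0.38 × 341.436 = 129.746 N.
Along the incline: F cos 34° − mg sin 34° − μN = ma, so 260.223 − 111.909 − 129.746 = 20.4 a, giving a = 0.9102 m/s².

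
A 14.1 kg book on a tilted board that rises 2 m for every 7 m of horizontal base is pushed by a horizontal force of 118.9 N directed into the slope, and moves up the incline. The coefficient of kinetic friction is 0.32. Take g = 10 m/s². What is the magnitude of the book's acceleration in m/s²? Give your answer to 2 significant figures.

The horizontal push has components F cos 15.95° = 118.9 × 0.9615 = 114.322 N up the incline and F sin 15.95° = 118.9 × 0.2747 = 32.662 N pressing into the surface.
The normal force is therefore N = mg cos 15.95° + F sin 15.95° = 135.572 + 32.662 = 168.234 N, and kinetic friction down the slope is μN = 0.32 × 168.234 = 53.835 N.
Along the incline: F cos 15.95° − mg sin 15.95° − μN = ma, so 114.322 − 38.733 − 53.835 = 14.1 a, giving a = 1.5428 m/s².

1.5 m/s²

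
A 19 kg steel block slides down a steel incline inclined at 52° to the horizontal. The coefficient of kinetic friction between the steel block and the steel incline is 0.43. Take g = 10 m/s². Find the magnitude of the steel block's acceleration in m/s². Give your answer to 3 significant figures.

Resolving the weight along the incline: the component pulling the steel block down the slope is mg sin 52° = 19 × 10 × 0.7880 = 149.720 N, and the normal force is N = mg cos 52° = 19 × 10 × 0.6157 = 116.983 N.
Kinetic friction acts up the slope with magnitude f = μN = 0.43 × 116.983 = 50.303 N.
Net force along the incline is 149.720 − 50.303 = 99.417 N, so a = 99.417 / 19 = 5.2325 m/s².

5.23 m/s²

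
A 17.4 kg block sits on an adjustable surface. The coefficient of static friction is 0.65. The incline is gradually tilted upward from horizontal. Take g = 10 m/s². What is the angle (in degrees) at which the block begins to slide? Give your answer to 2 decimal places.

At the threshold of sliding, static friction is at its maximum μ_s N and exactly balances the weight component along the incline: mg sin θ = μ_s mg cos θ.
Hence tan θ = μ_s = 0.65, so θ = arctan(0.65) = 33.0239°.

33.02°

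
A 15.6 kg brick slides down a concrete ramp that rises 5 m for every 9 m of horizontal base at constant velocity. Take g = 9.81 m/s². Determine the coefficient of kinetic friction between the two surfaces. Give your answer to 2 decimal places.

0.56

At constant velocity the net force along the incline is zero: mg sin 29.05° = μ mg cos 29.05°.
So μ = tan 29.05° = 0.4856 / 0.8742 = 0.5555.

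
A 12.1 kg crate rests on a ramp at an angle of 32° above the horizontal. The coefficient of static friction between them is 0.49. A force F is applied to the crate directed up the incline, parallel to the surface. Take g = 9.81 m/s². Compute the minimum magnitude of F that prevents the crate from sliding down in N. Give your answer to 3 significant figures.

13.6 N

The normal force is N = mg cos 32° = 100.664 N. With F at its minimum the crate is on the verge of sliding down, so static friction is at its maximum μ_s N = 0.49 × 100.664 = 49.325 N and acts up the slope.
Equilibrium along the incline: F + μ_s N = mg sin 32°, so F = 62.902 − 49.325 = 13.577 N.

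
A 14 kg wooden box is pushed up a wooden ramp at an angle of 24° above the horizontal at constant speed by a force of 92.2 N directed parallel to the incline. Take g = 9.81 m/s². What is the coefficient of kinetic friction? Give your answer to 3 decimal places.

At constant speed ΣF = 0 along the incline. The applied 92.2 N acts up the slope; the weight component mg sin 24° = 55.861 N and kinetic friction μN both act down the slope.
So 92.2 = 55.861 + μ × 125.466, giving μ = (92.2 − 55.861) / 125.466 = 0.2896.

0.290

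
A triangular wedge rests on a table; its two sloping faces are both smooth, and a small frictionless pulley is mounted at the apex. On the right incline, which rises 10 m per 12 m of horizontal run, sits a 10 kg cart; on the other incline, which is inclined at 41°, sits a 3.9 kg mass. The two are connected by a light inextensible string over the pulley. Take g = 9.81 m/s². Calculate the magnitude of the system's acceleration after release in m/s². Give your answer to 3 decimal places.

2.712 m/s²

Resolve each weight along its own incline: the 10 kg mass has component 10 × 9.81 × sin 39.81° = 62.802 N down its slope, and the 3.9 kg mass has 3.9 × 9.81 × sin 41° = 25.100 N down its slope.
The 10 kg side's 62.802 N exceeds the other side's 25.100 N, so that mass slides down and the 3.9 kg mass slides up. Taking that direction as positive, Newton's second law for the whole system gives 62.802 − 25.100 = (10 + 3.9) a, so a = 37.702 / 13.9 = 2.7124 m/s².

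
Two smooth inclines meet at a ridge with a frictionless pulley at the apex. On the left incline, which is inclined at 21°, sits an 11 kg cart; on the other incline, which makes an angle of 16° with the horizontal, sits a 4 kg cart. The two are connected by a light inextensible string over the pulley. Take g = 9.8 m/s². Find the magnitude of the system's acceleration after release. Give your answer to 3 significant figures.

Resolve each weight along its own incline: the 11 kg mass has component 11 × 9.8 × sin 21° = 38.632 N down its slope, and the 4 kg mass has 4 × 9.8 × sin 16° = 10.805 N down its slope.
The 11 kg side's 38.632 N exceeds the other side's 10.805 N, so that mass slides down and the 4 kg mass slides up. Taking that direction as positive, Newton's second law for the whole system gives 38.632 − 10.805 = (11 + 4) a, so a = 27.827 / 15 = 1.8551 m/s².

1.86 m/s²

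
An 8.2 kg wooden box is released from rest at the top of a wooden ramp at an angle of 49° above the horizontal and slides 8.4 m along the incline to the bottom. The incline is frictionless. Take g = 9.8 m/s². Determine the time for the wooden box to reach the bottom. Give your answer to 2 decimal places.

The weight component along the incline is mg sin 49° = 60.648 N and the normal force is N = mg cos 49° = 52.721 N.
With no friction, a = g sin 49° = 7.3962 m/s².
Starting from rest, L = ½at², so t = √(2L/a) = √(2 × 8.4 / 7.3962) = 1.5071 s.

1.51 s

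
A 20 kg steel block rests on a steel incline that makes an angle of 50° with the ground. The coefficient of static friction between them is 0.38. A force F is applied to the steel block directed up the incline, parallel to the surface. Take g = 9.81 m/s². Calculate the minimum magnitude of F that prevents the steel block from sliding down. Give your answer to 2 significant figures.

100 N

The normal force is N = mg cos 50° = 126.115 N. With F at its minimum the steel block is on the verge of sliding down, so static friction is at its maximum μ_s N = 0.38 × 126.115 = 47.924 N and acts up the slope.
Equilibrium along the incline: F + μ_s N = mg sin 50°, so F = 150.298 − 47.924 = 102.374 N.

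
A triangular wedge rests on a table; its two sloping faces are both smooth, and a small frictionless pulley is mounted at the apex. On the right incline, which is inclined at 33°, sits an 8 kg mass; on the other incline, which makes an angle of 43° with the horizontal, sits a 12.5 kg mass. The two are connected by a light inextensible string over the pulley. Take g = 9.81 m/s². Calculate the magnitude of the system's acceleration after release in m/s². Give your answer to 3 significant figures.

1.99 m/s²

Resolve each weight along its own incline: the 8 kg mass has component 8 × 9.81 × sin 33° = 42.743 N down its slope, and the 12.5 kg mass has 12.5 × 9.81 × sin 43° = 83.630 N down its slope.
The 12.5 kg side's 83.630 N exceeds the other side's 42.743 N, so that mass slides down and the 8 kg mass slides up. Taking that direction as positive, Newton's second law for the whole system gives 83.630 − 42.743 = (8 + 12.5) a, so a = 40.887 / 20.5 = 1.9945 m/s².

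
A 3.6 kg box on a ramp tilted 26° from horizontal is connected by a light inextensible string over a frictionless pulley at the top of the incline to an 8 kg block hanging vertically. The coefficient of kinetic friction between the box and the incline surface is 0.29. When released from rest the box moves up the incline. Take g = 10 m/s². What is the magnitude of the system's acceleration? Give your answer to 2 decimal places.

4.73 m/s²

For the box on the incline: the weight component along the slope is m₁g sin 26° = 3.6 × 10 × 0.4384 = 15.782 N and the normal force is N = m₁g cos 26° = 32.357 N.
Kinetic friction opposes the box's motion up the incline: f = μN = 0.29 × 32.357 = 9.384 N acting down the slope.
Newton's second law for the box (up-slope positive): T − 15.782 − 9.384 = 3.6 a. For the hanging block (downward positive): 8 × 10 − T = 8 a.
Adding the two equations eliminates T: 54.834 = 11.6 a, so a = 4.7271 m/s².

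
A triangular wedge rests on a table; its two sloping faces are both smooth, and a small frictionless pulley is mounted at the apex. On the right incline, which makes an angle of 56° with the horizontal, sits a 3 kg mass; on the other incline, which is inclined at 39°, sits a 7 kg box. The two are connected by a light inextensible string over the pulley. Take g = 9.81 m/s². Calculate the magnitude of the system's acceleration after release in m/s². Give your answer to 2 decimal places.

Resolve each weight along its own incline: the 3 kg mass has component 3 × 9.81 × sin 56° = 24.399 N down its slope, and the 7 kg mass has 7 × 9.81 × sin 39° = 43.215 N down its slope.
The 7 kg side's 43.215 N exceeds the other side's 24.399 N, so that mass slides down and the 3 kg mass slides up. Taking that direction as positive, Newton's second law for the whole system gives 43.215 − 24.399 = (3 + 7) a, so a = 18.816 / 10 = 1.8816 m/s².

1.88 m/s²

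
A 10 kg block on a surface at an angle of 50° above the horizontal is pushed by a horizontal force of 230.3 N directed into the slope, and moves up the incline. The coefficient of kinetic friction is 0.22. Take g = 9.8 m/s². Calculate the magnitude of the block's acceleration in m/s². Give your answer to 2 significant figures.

2.0 m/s²

The horizontal push has components F cos 50° = 230.3 × 0.6428 = 148.037 N up the incline and F sin 50° = 230.3 × 0.7660 = 176.410 N pressing into the surface.
The normal force is therefore N = mg cos 50° + F sin 50° = 62.994 + 176.410 = 239.404 N, and kinetic friction down the slope is μN = 0.22 × 239.404 = 52.669 N.
Along the incline: F cos 50° − mg sin 50° − μN = ma, so 148.037 − 75.068 − 52.669 = 10 a, giving a = 2.0300 m/s².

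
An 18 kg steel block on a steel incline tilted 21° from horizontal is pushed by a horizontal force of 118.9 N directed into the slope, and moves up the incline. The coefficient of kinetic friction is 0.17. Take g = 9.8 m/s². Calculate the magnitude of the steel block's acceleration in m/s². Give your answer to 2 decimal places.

0.70 m/s²

The horizontal push has components F cos 21° = 118.9 × 0.9336 = 111.005 N up the incline and F sin 21° = 118.9 × 0.3584 = 42.614 N pressing into the surface.
The normal force is therefore N = mg cos 21° + F sin 21° = 164.687 + 42.614 = 207.301 N, and kinetic friction down the slope is μN = 0.17 × 207.301 = 35.241 N.
Along the incline: F cos 21° − mg sin 21° − μN = ma, so 111.005 − 63.222 − 35.241 = 18 a, giving a = 0.6968 m/s².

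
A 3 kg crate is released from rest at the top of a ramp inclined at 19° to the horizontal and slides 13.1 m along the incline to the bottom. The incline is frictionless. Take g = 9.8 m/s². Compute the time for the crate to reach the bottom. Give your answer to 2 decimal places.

2.87 s

The weight component along the incline is mg sin 19° = 9.572 N and the normal force is N = mg cos 19° = 27.798 N.
With no friction, a = g sin 19° = 3.1906 m/s².
Starting from rest, L = ½at², so t = √(2L/a) = √(2 × 13.1 / 3.1906) = 2.8656 s.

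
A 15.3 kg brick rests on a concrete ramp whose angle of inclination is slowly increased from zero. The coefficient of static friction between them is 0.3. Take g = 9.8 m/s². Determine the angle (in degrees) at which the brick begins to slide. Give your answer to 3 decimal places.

At the threshold of sliding, static friction is at its maximum μ_s N and exactly balances the weight component along the incline: mg sin θ = μ_s mg cos θ.
Hence tan θ = μ_s = 0.3, so θ = arctan(0.3) = 16.6992°.

16.699°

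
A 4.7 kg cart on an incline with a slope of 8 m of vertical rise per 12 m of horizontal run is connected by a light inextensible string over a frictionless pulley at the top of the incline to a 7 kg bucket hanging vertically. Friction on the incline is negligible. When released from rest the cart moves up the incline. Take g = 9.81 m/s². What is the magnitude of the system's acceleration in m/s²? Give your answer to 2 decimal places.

3.68 m/s²

For the cart on the incline: the weight component along the slope is m₁g sin 33.69° = 4.7 × 9.81 × 0.5547 = 25.576 N and the normal force is N = m₁g cos 33.69° = 38.363 N.
Newton's second law for the cart (up-slope positive): T − 25.576 = 4.7 a. For the hanging bucket (downward positive): 7 × 9.81 − T = 7 a.
Adding the two equations eliminates T: 43.094 = 11.7 a, so a = 3.6832 m/s².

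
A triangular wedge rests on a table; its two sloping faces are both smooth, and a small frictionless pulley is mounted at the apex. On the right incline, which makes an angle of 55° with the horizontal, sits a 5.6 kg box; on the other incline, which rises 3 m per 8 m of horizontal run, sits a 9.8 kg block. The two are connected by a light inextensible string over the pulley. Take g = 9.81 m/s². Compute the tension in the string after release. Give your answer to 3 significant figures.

40.9 N

Resolve each weight along its own incline: the 5.6 kg mass has component 5.6 × 9.81 × sin 55° = 45.001 N down its slope, and the 9.8 kg mass has 9.8 × 9.81 × sin 20.56° = 33.756 N down its slope.
The 5.6 kg side's 45.001 N exceeds the other side's 33.756 N, so that mass slides down and the 9.8 kg mass slides up. Taking that direction as positive, Newton's second law for the whole system gives 45.001 − 33.756 = (5.6 + 9.8) a, so a = 11.245 / 15.4 = 0.7302 m/s².
For the 9.8 kg mass (up-slope positive): T − 33.756 = 9.8 × 0.7302, so T = 40.912 N.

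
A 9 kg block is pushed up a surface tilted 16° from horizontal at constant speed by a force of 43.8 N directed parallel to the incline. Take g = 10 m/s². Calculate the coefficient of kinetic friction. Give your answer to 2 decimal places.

0.22

At constant speed ΣF = 0 along the incline. The applied 43.8 N acts up the slope; the weight component mg sin 16° = 24.807 N and kinetic friction μN both act down the slope.
So 43.8 = 24.807 + μ × 86.514, giving μ = (43.8 − 24.807) / 86.514 = 0.2195.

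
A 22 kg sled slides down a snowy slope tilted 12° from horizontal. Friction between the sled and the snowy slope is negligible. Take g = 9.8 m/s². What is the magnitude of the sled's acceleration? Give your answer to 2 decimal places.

2.04 m/s²

Resolving the weight along the incline: the component pulling the sled down the slope is mg sin 12° = 22 × 9.8 × 0.2079 = 44.823 N, and the normal force is N = mg cos 12° = 22 × 9.8 × 0.9781 = 210.878 N.
With no friction the net force along the incline is 44.823 N, so a = g sin 12° = 44.823 / 22 = 2.0374 m/s².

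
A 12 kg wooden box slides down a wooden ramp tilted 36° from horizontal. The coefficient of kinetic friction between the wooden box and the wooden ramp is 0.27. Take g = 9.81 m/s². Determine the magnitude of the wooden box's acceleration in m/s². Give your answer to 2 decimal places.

3.62 m/s²

Resolving the weight along the incline: the component pulling the wooden box down the slope is mg sin 36° = 12 × 9.81 × 0.5878 = 69.196 N, and the normal force is N = mg cos 36° = 12 × 9.81 × 0.8090 = 95.235 N.
Kinetic friction acts up the slope with magnitude f = μN = 0.27 × 95.235 = 25.713 N.
Net force along the incline is 69.196 − 25.713 = 43.483 N, so a = 43.483 / 12 = 3.6236 m/s².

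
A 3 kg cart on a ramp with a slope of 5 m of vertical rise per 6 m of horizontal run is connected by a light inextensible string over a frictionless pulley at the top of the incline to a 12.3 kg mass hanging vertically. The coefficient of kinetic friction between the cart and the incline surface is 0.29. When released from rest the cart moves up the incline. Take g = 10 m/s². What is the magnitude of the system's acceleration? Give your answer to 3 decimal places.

6.347 m/s²

For the cart on the incline: the weight component along the slope is m₁g sin 39.81° = 3 × 10 × 0.6402 = 19.206 N and the normal force is N = m₁g cos 39.81° = 23.047 N.
Kinetic friction opposes the cart's motion up the incline: f = μN = 0.29 × 23.047 = 6.684 N acting down the slope.
Newton's second law for the cart (up-slope positive): T − 19.206 − 6.684 = 3 a. For the hanging mass (downward positive): 12.3 × 10 − T = 12.3 a.
Adding the two equations eliminates T: 97.110 = 15.3 a, so a = 6.3471 m/s².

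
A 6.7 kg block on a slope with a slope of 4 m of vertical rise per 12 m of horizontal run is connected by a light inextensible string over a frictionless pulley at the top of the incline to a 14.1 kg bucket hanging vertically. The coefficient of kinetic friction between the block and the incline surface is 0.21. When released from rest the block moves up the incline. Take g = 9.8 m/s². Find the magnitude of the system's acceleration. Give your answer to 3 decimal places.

5.016 m/s²

For the block on the incline: the weight component along the slope is m₁g sin 18.43° = 6.7 × 9.8 × 0.3162 = 20.762 N and the normal force is N = m₁g cos 18.43° = 62.291 N.
Kinetic friction opposes the block's motion up the incline: f = μN = 0.21 × 62.291 = 13.081 N acting down the slope.
Newton's second law for the block (up-slope positive): T − 20.762 − 13.081 = 6.7 a. For the hanging bucket (downward positive): 14.1 × 9.8 − T = 14.1 a.
Adding the two equations eliminates T: 104.337 = 20.8 a, so a = 5.0162 m/s².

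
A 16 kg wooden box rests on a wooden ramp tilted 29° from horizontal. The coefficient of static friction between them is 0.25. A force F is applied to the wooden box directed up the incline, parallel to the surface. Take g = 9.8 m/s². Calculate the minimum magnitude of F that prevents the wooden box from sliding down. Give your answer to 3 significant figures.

The normal force is N = mg cos 29° = 137.140 N. With F at its minimum the wooden box is on the verge of sliding down, so static friction is at its maximum μ_s N = 0.25 × 137.140 = 34.285 N and acts up the slope.
Equilibrium along the incline: F + μ_s N = mg sin 29°, so F = 76.018 − 34.285 = 41.733 N.

41.7 N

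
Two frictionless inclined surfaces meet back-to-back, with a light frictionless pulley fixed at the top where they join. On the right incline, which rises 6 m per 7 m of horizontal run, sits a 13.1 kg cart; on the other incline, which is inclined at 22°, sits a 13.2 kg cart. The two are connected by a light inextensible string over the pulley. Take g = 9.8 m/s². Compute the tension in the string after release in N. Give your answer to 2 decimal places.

66.07 N

Resolve each weight along its own incline: the 13.1 kg mass has component 13.1 × 9.8 × sin 40.60° = 83.549 N down its slope, and the 13.2 kg mass has 13.2 × 9.8 × sin 22° = 48.459 N down its slope.
The 13.1 kg side's 83.549 N exceeds the other side's 48.459 N, so that mass slides down and the 13.2 kg mass slides up. Taking that direction as positive, Newton's second law for the whole system gives 83.549 − 48.459 = (13.1 + 13.2) a, so a = 35.090 / 26.3 = 1.3342 m/s².
For the 13.2 kg mass (up-slope positive): T − 48.459 = 13.2 × 1.3342, so T = 66.070 N.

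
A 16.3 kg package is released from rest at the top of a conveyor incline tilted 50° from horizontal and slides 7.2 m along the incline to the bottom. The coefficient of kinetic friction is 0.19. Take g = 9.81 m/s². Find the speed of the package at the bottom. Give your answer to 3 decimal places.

9.537 m/s

The weight component along the incline is mg sin 50° = 122.493 N and the normal force is N = mg cos 50° = 102.784 N.
Friction up the slope is f = μN = 0.19 × 102.784 = 19.529 N, so the net downslope force is 122.493 − 19.529 = 102.964 N and a = 102.964 / 16.3 = 6.3168 m/s².
Starting from rest over a distance of 7.2 m, v² = 2aL = 2 × 6.3168 × 7.2 = 90.9619, so v = 9.5374 m/s.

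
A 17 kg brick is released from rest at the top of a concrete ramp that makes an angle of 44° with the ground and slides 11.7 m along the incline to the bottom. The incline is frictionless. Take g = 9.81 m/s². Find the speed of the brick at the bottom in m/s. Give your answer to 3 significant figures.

The weight component along the incline is mg sin 44° = 115.848 N and the normal force is N = mg cos 44° = 119.964 N.
With no friction, a = g sin 44° = 6.8146 m/s².
Starting from rest over a distance of 11.7 m, v² = 2aL = 2 × 6.8146 × 11.7 = 159.4616, so v = 12.6278 m/s.

12.6 m/s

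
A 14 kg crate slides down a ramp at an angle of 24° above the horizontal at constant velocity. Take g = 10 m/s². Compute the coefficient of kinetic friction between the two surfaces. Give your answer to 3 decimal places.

0.445

At constant velocity the net force along the incline is zero: mg sin 24° = μ mg cos 24°.
So μ = tan 24° = 0.4067 / 0.9135 = 0.4452.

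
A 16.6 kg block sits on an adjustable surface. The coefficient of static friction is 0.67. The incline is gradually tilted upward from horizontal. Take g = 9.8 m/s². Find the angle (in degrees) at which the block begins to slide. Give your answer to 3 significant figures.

At the threshold of sliding, static friction is at its maximum μ_s N and exactly balances the weight component along the incline: mg sin θ = μ_s mg cos θ.
Hence tan θ = μ_s = 0.67, so θ = arctan(0.67) = 33.8221°.

33.8°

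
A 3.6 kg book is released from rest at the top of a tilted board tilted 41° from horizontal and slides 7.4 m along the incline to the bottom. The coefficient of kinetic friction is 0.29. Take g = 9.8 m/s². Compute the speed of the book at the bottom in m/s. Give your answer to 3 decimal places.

The weight component along the incline is mg sin 41° = 23.146 N and the normal force is N = mg cos 41° = 26.626 N.
Friction up the slope is f = μN = 0.29 × 26.626 = 7.722 N, so the net downslope force is 23.146 − 7.722 = 15.424 N and a = 15.424 / 3.6 = 4.2844 m/s².
Starting from rest over a distance of 7.4 m, v² = 2aL = 2 × 4.2844 × 7.4 = 63.4091, so v = 7.9630 m/s.

7.963 m/s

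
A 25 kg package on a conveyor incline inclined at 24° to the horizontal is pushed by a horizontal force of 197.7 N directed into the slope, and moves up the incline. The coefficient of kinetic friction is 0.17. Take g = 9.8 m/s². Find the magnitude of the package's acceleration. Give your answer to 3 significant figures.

The horizontal push has components F cos 24° = 197.7 × 0.9135 = 180.599 N up the incline and F sin 24° = 197.7 × 0.4067 = 80.405 N pressing into the surface.
The normal force is therefore N = mg cos 24° + F sin 24° = 223.808 + 80.405 = 304.213 N, and kinetic friction down the slope is μN = 0.17 × 304.213 = 51.716 N.
Along the incline: F cos 24° − mg sin 24° − μN = ma, so 180.599 − 99.642 − 51.716 = 25 a, giving a = 1.1696 m/s².

1.17 m/s²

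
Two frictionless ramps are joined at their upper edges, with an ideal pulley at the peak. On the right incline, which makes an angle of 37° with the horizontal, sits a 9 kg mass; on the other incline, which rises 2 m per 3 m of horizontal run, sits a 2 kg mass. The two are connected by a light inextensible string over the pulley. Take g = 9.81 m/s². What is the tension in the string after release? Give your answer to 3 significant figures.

Resolve each weight along its own incline: the 9 kg mass has component 9 × 9.81 × sin 37° = 53.134 N down its slope, and the 2 kg mass has 2 × 9.81 × sin 33.69° = 10.883 N down its slope.
The 9 kg side's 53.134 N exceeds the other side's 10.883 N, so that mass slides down and the 2 kg mass slides up. Taking that direction as positive, Newton's second law for the whole system gives 53.134 − 10.883 = (9 + 2) a, so a = 42.251 / 11 = 3.8410 m/s².
For the 2 kg mass (up-slope positive): T − 10.883 = 2 × 3.8410, so T = 18.565 N.

18.6 N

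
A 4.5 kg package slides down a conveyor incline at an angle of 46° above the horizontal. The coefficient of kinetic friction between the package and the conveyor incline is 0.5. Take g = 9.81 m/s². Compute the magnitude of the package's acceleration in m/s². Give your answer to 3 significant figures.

Resolving the weight along the incline: the component pulling the package down the slope is mg sin 46° = 4.5 × 9.81 × 0.7193 = 31.753 N, and the normal force is N = mg cos 46° = 4.5 × 9.81 × 0.6947 = 30.668 N.
Kinetic friction acts up the slope with magnitude f = μN = 0.5 × 30.668 = 15.334 N.
Net force along the incline is 31.753 − 15.334 = 16.419 N, so a = 16.419 / 4.5 = 3.6487 m/s².

3.65 m/s²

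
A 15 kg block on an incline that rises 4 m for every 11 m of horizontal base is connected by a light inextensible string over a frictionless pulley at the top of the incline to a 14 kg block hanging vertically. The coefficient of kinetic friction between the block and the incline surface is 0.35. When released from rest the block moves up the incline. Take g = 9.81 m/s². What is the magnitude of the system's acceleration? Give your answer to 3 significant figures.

1.33 m/s²

For the block on the incline: the weight component along the slope is m₁g sin 19.98° = 15 × 9.81 × 0.3417 = 50.281 N and the normal force is N = m₁g cos 19.98° = 138.291 N.
Kinetic friction opposes the block's motion up the incline: f = μN = 0.35 × 138.291 = 48.402 N acting down the slope.
Newton's second law for the block (up-slope positive): T − 50.281 − 48.402 = 15 a. For the hanging block (downward positive): 14 × 9.81 − T = 14 a.
Adding the two equations eliminates T: 38.657 = 29 a, so a = 1.3330 m/s².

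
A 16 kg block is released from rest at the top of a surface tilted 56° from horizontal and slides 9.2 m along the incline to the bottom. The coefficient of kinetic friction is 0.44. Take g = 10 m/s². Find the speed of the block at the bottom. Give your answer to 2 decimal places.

The weight component along the incline is mg sin 56° = 132.646 N and the normal force is N = mg cos 56° = 89.471 N.
Friction up the slope is f = μN = 0.44 × 89.471 = 39.367 N, so the net downslope force is 132.646 − 39.367 = 93.279 N and a = 93.279 / 16 = 5.8299 m/s².
Starting from rest over a distance of 9.2 m, v² = 2aL = 2 × 5.8299 × 9.2 = 107.2702, so v = 10.3571 m/s.

10.36 m/s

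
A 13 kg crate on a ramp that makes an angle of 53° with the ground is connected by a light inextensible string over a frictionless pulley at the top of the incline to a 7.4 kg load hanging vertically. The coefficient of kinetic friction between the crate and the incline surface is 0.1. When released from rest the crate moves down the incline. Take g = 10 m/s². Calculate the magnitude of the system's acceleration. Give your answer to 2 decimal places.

For the crate on the incline: the weight component along the slope is m₁g sin 53° = 13 × 10 × 0.7986 = 103.818 N and the normal force is N = m₁g cos 53° = 78.236 N.
Kinetic friction opposes the crate's motion down the incline: f = μN = 0.1 × 78.236 = 7.824 N acting up the slope.
Newton's second law for the crate (down-slope positive): 103.818 − 7.824 − T = 13 a. For the hanging load (upward positive): T − 7.4 × 10 = 7.4 a.
Adding the two equations eliminates T: 21.994 = 20.4 a, so a = 1.0781 m/s².

1.08 m/s²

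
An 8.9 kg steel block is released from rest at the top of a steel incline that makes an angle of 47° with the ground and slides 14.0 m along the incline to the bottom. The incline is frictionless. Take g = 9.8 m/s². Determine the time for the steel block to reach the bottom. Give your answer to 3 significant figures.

The weight component along the incline is mg sin 47° = 63.789 N and the normal force is N = mg cos 47° = 59.484 N.
With no friction, a = g sin 47° = 7.1673 m/s².
Starting from rest, L = ½at², so t = √(2L/a) = √(2 × 14.0 / 7.1673) = 1.9765 s.

1.98 s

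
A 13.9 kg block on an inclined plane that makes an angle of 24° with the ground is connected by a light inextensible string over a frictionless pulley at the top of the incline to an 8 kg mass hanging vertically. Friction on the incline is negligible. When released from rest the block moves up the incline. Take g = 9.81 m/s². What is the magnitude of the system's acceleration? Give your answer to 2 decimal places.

For the block on the incline: the weight component along the slope is m₁g sin 24° = 13.9 × 9.81 × 0.4067 = 55.457 N and the normal force is N = m₁g cos 24° = 124.570 N.
Newton's second law for the block (up-slope positive): T − 55.457 = 13.9 a. For the hanging mass (downward positive): 8 × 9.81 − T = 8 a.
Adding the two equations eliminates T: 23.023 = 21.9 a, so a = 1.0513 m/s².

1.05 m/s²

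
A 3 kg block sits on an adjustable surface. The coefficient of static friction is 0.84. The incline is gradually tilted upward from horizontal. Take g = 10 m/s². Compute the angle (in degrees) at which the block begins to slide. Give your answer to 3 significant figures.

At the threshold of sliding, static friction is at its maximum μ_s N and exactly balances the weight component along the incline: mg sin θ = μ_s mg cos θ.
Hence tan θ = μ_s = 0.84, so θ = arctan(0.84) = 40.0303°.

40.0°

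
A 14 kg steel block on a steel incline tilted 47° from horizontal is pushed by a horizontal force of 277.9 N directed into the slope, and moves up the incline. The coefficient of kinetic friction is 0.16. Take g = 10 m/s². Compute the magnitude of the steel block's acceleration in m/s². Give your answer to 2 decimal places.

2.81 m/s²

The horizontal push has components F cos 47° = 277.9 × 0.6820 = 189.528 N up the incline and F sin 47° = 277.9 × 0.7314 = 203.256 N pressing into the surface.
The normal force is therefore N = mg cos 47° + F sin 47° = 95.480 + 203.256 = 298.736 N, and kinetic friction down the slope is μN = 0.16 × 298.736 = 47.798 N.
Along the incline: F cos 47° − mg sin 47° − μN = ma, so 189.528 − 102.396 − 47.798 = 14 a, giving a = 2.8096 m/s².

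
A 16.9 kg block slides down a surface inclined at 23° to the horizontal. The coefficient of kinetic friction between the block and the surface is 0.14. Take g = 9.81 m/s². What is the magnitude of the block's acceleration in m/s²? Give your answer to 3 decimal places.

2.569 m/s²

Resolving the weight along the incline: the component pulling the block down the slope is mg sin 23° = 16.9 × 9.81 × 0.3907 = 64.774 N, and the normal force is N = mg cos 23° = 16.9 × 9.81 × 0.9205 = 152.609 N.
Kinetic friction acts up the slope with magnitude f = μN = 0.14 × 152.609 = 21.365 N.
Net force along the incline is 64.774 − 21.365 = 43.409 N, so a = 43.409 / 16.9 = 2.5686 m/s².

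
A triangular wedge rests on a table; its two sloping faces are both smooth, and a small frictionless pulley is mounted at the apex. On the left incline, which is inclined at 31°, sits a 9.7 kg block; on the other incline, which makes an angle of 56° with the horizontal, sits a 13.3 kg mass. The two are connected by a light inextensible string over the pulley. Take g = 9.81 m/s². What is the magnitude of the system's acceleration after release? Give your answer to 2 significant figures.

Resolve each weight along its own incline: the 9.7 kg mass has component 9.7 × 9.81 × sin 31° = 49.009 N down its slope, and the 13.3 kg mass has 13.3 × 9.81 × sin 56° = 108.167 N down its slope.
The 13.3 kg side's 108.167 N exceeds the other side's 49.009 N, so that mass slides down and the 9.7 kg mass slides up. Taking that direction as positive, Newton's second law for the whole system gives 108.167 − 49.009 = (9.7 + 13.3) a, so a = 59.158 / 23 = 2.5721 m/s².

2.6 m/s²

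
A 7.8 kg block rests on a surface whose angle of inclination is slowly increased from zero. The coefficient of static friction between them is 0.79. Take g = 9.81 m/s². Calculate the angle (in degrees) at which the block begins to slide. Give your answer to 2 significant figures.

At the threshold of sliding, static friction is at its maximum μ_s N and exactly balances the weight component along the incline: mg sin θ = μ_s mg cos θ.
Hence tan θ = μ_s = 0.79, so θ = arctan(0.79) = 38.3087°.

38°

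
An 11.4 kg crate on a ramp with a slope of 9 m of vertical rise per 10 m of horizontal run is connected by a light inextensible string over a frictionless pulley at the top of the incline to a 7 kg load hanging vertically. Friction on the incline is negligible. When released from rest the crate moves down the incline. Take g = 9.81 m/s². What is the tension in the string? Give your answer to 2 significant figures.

For the crate on the incline: the weight component along the slope is m₁g sin 41.99° = 11.4 × 9.81 × 0.6690 = 74.817 N and the normal force is N = m₁g cos 41.99° = 83.126 N.
Newton's second law for the crate (down-slope positive): 74.817 − T = 11.4 a. For the hanging load (upward positive): T − 7 × 9.81 = 7 a.
Adding the two equations eliminates T: 6.147 = 18.4 a, so a = 0.3341 m/s².
Then from the hanging load's equation, T = 7 × (9.81 + 0.3341) = 71.009 N.

71 N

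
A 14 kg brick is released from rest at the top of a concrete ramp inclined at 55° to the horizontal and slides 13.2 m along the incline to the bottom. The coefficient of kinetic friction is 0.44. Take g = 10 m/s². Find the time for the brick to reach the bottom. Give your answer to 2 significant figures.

2.2 s

The weight component along the incline is mg sin 55° = 114.681 N and the normal force is N = mg cos 55° = 80.301 N.
Friction up the slope is f = μN = 0.44 × 80.301 = 35.332 N, so the net downslope force is 114.681 − 35.332 = 79.349 N and a = 79.349 / 14 = 5.6678 m/s².
Starting from rest, L = ½at², so t = √(2L/a) = √(2 × 13.2 / 5.6678) = 2.1582 s.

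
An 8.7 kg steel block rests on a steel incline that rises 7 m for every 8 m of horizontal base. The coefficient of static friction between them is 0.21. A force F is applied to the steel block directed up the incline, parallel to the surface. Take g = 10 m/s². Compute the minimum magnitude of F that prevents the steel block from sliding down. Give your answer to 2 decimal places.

The normal force is N = mg cos 41.19° = 65.474 N. With F at its minimum the steel block is on the verge of sliding down, so static friction is at its maximum μ_s N = 0.21 × 65.474 = 13.750 N and acts up the slope.
Equilibrium along the incline: F + μ_s N = mg sin 41.19°, so F = 57.290 − 13.750 = 43.540 N.

43.54 N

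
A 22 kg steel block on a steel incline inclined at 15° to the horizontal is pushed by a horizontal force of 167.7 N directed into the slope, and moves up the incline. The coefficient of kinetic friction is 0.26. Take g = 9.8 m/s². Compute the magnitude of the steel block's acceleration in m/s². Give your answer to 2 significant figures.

1.9 m/s²

The horizontal push has components F cos 15° = 167.7 × 0.9659 = 161.981 N up the incline and F sin 15° = 167.7 × 0.2588 = 43.401 N pressing into the surface.
The normal force is therefore N = mg cos 15° + F sin 15° = 208.248 + 43.401 = 251.649 N, and kinetic friction down the slope is μN = 0.26 × 251.649 = 65.429 N.
Along the incline: F cos 15° − mg sin 15° − μN = ma, so 161.981 − 55.797 − 65.429 = 22 a, giving a = 1.8525 m/s².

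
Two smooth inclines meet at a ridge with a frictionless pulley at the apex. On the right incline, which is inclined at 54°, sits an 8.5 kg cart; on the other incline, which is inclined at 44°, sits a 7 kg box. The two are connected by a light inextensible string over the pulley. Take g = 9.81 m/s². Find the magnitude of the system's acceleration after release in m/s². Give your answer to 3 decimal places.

Resolve each weight along its own incline: the 8.5 kg mass has component 8.5 × 9.81 × sin 54° = 67.460 N down its slope, and the 7 kg mass has 7 × 9.81 × sin 44° = 47.702 N down its slope.
The 8.5 kg side's 67.460 N exceeds the other side's 47.702 N, so that mass slides down and the 7 kg mass slides up. Taking that direction as positive, Newton's second law for the whole system gives 67.460 − 47.702 = (8.5 + 7) a, so a = 19.758 / 15.5 = 1.2747 m/s².

1.275 m/s²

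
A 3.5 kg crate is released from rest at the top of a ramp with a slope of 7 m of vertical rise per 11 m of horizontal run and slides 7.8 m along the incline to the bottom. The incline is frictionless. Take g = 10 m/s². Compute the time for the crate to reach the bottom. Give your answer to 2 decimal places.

The weight component along the incline is mg sin 32.47° = 18.791 N and the normal force is N = mg cos 32.47° = 29.528 N.
With no friction, a = g sin 32.47° = 5.3688 m/s².
Starting from rest, L = ½at², so t = √(2L/a) = √(2 × 7.8 / 5.3688) = 1.7046 s.

1.70 s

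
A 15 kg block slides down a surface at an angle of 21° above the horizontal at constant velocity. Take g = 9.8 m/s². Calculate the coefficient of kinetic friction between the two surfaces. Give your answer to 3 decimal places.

0.384

At constant velocity the net force along the incline is zero: mg sin 21° = μ mg cos 21°.
So μ = tan 21° = 0.3584 / 0.9336 = 0.3839.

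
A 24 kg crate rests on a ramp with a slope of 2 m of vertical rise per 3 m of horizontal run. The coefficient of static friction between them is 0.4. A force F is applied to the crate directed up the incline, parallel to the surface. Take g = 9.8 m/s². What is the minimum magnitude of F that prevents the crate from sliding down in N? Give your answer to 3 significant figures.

The normal force is N = mg cos 33.69° = 195.698 N. With F at its minimum the crate is on the verge of sliding down, so static friction is at its maximum μ_s N = 0.4 × 195.698 = 78.279 N and acts up the slope.
Equilibrium along the incline: F + μ_s N = mg sin 33.69°, so F = 130.465 − 78.279 = 52.186 N.

52.2 N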